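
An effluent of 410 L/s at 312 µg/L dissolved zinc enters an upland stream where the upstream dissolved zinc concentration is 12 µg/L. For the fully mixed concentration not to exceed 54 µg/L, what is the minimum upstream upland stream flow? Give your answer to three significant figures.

2520 L/s

Set C_mix = 54: (Q·12.00 + 410.0·312.0) / (Q + 410.0) = 54
→ Q = 410.0·(312.0 − 54)/(54 − 12.00) = 2519 L/s.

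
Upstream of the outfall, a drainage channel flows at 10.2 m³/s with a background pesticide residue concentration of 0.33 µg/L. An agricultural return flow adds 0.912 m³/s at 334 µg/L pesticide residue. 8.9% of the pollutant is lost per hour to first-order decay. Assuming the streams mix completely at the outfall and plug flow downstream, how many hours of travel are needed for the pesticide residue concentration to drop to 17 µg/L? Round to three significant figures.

5.24 h

Conservation of mass: C = (10.20·0.3300 + 0.9120·334.0) / 11.11 = 308.0/11.11 = 27.72 µg/L.
8.9%/h lost → k = −ln(1 − 0.089) = 0.09321 h⁻¹.
27.72·exp(−k·t) = 17 → t = ln(27.72/17)/k = 18880 s = 5.244 h.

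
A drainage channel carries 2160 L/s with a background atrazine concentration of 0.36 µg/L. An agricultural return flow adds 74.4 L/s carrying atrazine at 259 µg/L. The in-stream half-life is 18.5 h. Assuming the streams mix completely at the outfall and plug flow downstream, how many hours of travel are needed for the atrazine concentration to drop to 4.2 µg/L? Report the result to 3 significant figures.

20.3 h

Flow-weighted average: C = (2160·0.3600 + 74.40·259.0) / 2234 = 20050/2234 = 8.972 µg/L.
Half-life 18.5 h → k = ln 2 / 18.5 = 0.03747 h⁻¹ = 0.8992 d⁻¹.
8.972·exp(−k·t) = 4.2 → t = ln(8.972/4.2)/k = 72930 s = 20.26 h.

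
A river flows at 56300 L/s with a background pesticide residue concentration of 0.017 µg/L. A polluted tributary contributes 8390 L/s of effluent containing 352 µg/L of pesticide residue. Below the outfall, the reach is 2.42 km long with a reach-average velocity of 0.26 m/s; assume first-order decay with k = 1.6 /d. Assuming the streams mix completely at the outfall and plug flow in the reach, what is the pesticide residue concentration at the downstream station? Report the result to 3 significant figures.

38.4 µg/L

Flow-weighted average: C = (56300·0.01700 + 8390·352.0) / 64690 = 2954000/64690 = 45.67 µg/L.
Travel time t = 2.42·1000 / 0.26 = 9308 s = 2.585 h.
After decay, C = 45.67 × e^(−kt) = 45.67 × 0.8417 = 38.44 µg/L.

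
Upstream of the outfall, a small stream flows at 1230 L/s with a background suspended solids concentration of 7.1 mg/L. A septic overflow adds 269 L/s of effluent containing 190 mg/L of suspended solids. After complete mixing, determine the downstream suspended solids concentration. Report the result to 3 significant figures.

After mixing, C = (1230·7.100 + 269.0·190.0) / 1499 = 59840/1499 = 39.92 mg/L.

39.9 mg/L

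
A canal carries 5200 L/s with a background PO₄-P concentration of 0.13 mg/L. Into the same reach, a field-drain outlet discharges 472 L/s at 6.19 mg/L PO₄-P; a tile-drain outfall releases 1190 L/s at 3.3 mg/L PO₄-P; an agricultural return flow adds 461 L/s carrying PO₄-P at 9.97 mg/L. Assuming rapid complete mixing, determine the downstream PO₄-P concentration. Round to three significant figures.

1.66 mg/L

After mixing, C = (5200·0.1300 + 472.0·6.190 + 1190·3.300 + 461.0·9.970) / 7323 = 12120/7323 = 1.655 mg/L.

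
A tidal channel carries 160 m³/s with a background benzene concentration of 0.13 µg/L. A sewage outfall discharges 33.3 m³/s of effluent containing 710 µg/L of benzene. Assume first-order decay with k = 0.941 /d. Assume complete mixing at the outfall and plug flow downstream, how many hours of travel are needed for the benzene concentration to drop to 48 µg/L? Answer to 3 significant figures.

23.9 h

Mass balance: C = (160.0·0.1300 + 33.30·710.0) / 193.3 = 23660/193.3 = 122.4 µg/L.
122.4·exp(−k·t) = 48 → t = ln(122.4/48)/k = 85960 s = 23.88 h.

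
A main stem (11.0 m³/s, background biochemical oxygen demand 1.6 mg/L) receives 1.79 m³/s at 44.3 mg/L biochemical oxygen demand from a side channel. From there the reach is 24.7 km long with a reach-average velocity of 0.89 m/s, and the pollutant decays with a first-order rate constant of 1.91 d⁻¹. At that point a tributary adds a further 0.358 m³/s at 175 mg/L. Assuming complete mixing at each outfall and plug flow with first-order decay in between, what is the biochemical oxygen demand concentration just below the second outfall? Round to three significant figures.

8.76 mg/L

Mass balance: C = (11.00·1.600 + 1.790·44.30) / 12.79 = 96.90/12.79 = 7.576 mg/L; combined flow 12.79 m³/s.
Travel time t = 24.7·1000 / 0.89 = 27750 s = 7.709 h.
First-order decay: C = 7.576·exp(−k·t) = 7.576·0.5414 = 4.102 mg/L.
Second outfall: C = (12.79·4.102 + 0.3580·175.0)/13.15 = 8.755 mg/L.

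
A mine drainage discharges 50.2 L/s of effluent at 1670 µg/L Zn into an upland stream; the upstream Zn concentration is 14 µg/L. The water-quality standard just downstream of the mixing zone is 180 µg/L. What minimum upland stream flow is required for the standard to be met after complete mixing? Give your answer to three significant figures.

451 L/s

Set C_mix = 180: (Q·14.00 + 50.20·1670) / (Q + 50.20) = 180
→ Q = 50.20·(1670 − 180)/(180 − 14.00) = 450.6 L/s.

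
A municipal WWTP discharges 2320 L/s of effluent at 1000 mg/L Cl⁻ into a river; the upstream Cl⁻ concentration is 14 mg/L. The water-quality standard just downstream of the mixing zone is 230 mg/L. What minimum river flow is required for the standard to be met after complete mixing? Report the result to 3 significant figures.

Set C_mix = 230: (Q·14.00 + 2320·1000) / (Q + 2320) = 230
→ Q = 2320·(1000 − 230)/(230 − 14.00) = 8270 L/s.

8270 L/s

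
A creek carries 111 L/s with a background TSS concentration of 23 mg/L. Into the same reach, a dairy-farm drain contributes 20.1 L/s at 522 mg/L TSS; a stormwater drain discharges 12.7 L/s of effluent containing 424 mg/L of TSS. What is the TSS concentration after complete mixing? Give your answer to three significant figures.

128 mg/L

Mass balance: C = (111.0·23.00 + 20.10·522.0 + 12.70·424.0) / 143.8 = 18430/143.8 = 128.2 mg/L.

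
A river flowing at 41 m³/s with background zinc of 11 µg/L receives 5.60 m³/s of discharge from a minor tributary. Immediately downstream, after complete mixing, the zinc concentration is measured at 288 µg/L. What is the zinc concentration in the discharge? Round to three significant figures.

Mass balance: 41.00·11.00 + 5.600·Cₑ = 46.60·288.0
→ Cₑ = (46.60·288.0 − 41.00·11.00) / 5.600 = 2316 µg/L.

2320 µg/L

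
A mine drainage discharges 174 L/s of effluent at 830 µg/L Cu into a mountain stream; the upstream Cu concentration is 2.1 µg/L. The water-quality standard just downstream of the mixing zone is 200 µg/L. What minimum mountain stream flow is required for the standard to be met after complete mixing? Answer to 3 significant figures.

Set C_mix = 200: (Q·2.100 + 174.0·830.0) / (Q + 174.0) = 200
→ Q = 174.0·(830.0 − 200)/(200 − 2.100) = 553.9 L/s.

554 L/s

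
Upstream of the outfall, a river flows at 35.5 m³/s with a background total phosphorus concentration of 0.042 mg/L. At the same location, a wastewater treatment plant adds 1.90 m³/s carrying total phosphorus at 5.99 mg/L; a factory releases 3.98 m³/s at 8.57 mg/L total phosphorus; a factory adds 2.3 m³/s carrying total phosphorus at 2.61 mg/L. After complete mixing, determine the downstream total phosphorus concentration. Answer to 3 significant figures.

1.21 mg/L

Mixed concentration C = ΣQC/ΣQ = (35.50·0.04200 + 1.900·5.990 + 3.980·8.570 + 2.300·2.610) / 43.68 = 52.98/43.68 = 1.213 mg/L.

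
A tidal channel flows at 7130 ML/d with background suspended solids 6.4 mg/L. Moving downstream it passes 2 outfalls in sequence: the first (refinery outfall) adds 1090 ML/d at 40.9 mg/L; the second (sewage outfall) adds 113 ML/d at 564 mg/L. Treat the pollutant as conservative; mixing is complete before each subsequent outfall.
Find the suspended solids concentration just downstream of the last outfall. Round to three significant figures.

18.5 mg/L

Outfall 1: combined Q = 8220 ML/d; C = (7130·6.400 + 1090·40.90)/8220 = 10.97 mg/L.
Outfall 2: combined Q = 8333 ML/d; C = (8220·10.97 + 113.0·564.0)/8333 = 18.47 mg/L.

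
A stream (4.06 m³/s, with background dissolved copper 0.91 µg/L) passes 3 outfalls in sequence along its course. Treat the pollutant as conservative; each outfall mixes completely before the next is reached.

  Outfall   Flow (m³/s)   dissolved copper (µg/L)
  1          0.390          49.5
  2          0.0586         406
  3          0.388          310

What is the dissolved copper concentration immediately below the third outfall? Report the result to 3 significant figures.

Outfall 1: combined Q = 4.450 m³/s; C = (4.060·0.9100 + 0.3900·49.50)/4.450 = 5.168 µg/L.
Outfall 2: combined Q = 4.509 m³/s; C = (4.450·5.168 + 0.05860·406.0)/4.509 = 10.38 µg/L.
Outfall 3: combined Q = 4.897 m³/s; C = (4.509·10.38 + 0.3880·310.0)/4.897 = 34.12 µg/L.

34.1 µg/L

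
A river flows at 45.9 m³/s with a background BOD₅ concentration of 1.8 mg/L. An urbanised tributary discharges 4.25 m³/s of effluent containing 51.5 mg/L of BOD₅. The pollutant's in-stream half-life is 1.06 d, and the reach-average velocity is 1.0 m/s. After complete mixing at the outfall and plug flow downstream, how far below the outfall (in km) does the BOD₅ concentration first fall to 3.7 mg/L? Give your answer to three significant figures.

64.1 km

Conservation of mass: C = (45.90·1.800 + 4.250·51.50) / 50.15 = 301.5/50.15 = 6.012 mg/L.
Half-life 1.06 d → k = ln 2 / 1.06 = 0.6539 d⁻¹.
Set 6.012·exp(−k·t) = 3.7 → t = ln(6.012/3.7)/k = 64140 s = 17.82 h.
Distance = v·t = 1.0·64140 = 64140 m = 64.14 km.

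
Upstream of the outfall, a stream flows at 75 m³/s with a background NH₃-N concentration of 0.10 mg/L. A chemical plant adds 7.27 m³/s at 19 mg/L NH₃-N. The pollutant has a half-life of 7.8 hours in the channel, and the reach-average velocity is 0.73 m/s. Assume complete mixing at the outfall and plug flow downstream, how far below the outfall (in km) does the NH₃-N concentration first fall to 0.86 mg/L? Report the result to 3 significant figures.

Flow-weighted average: C = (75.00·0.1000 + 7.270·19.00) / 82.27 = 145.6/82.27 = 1.770 mg/L.
Half-life 7.8 h → k = ln 2 / 7.8 = 0.08887 h⁻¹ = 2.133 d⁻¹.
Set 1.770·exp(−k·t) = 0.86 → t = ln(1.770/0.86)/k = 29240 s = 8.123 h.
Distance = v·t = 0.73·29240 = 21350 m = 21.35 km.

21.3 km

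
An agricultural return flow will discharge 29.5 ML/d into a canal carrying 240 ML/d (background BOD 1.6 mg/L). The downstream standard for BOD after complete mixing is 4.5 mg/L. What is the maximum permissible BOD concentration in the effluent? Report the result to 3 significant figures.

28.1 mg/L

At the limit, (Qr·Cr + Qe·Cₑ)/(Qr + Qe) = 4.5:
Cₑ = (269.5·4.5 − 240.0·1.600) / 29.50 = 28.09 mg/L.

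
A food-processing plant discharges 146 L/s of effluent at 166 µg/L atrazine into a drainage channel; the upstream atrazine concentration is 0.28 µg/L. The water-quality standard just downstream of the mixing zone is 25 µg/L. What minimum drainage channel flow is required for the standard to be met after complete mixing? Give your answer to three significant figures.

833 L/s

Set C_mix = 25: (Q·0.2800 + 146.0·166.0) / (Q + 146.0) = 25
→ Q = 146.0·(166.0 − 25)/(25 − 0.2800) = 832.8 L/s.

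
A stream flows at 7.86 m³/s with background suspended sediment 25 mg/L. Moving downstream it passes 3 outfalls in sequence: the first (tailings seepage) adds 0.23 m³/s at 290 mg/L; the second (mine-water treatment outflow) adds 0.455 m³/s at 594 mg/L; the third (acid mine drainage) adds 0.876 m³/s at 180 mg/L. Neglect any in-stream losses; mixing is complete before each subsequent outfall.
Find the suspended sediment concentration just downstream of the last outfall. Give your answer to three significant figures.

73.4 mg/L

Outfall 1: combined Q = 8.090 m³/s; C = (7.860·25.00 + 0.2300·290.0)/8.090 = 32.53 mg/L.
Outfall 2: combined Q = 8.545 m³/s; C = (8.090·32.53 + 0.4550·594.0)/8.545 = 62.43 mg/L.
Outfall 3: combined Q = 9.421 m³/s; C = (8.545·62.43 + 0.8760·180.0)/9.421 = 73.36 mg/L.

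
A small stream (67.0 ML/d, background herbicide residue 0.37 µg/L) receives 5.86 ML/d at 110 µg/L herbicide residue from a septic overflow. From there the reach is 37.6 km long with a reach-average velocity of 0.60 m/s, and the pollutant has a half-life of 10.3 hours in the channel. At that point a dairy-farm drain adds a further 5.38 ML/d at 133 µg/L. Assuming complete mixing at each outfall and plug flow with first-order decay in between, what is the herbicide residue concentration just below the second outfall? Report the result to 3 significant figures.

Mixed concentration C = ΣQC/ΣQ = (67.00·0.3700 + 5.860·110.0) / 72.86 = 669.4/72.86 = 9.187 µg/L; combined flow 72.86 ML/d.
Travel time t = 37.6·1000 / 0.60 = 62670 s = 17.41 h.
Half-life 10.3 h → k = ln 2 / 10.3 = 0.06730 h⁻¹ = 1.615 d⁻¹.
Applying C = C₀e^(−kt): 9.187 × 0.3099 = 2.847 µg/L.
Second outfall: C = (72.86·2.847 + 5.380·133.0)/78.24 = 11.80 µg/L.

11.8 µg/L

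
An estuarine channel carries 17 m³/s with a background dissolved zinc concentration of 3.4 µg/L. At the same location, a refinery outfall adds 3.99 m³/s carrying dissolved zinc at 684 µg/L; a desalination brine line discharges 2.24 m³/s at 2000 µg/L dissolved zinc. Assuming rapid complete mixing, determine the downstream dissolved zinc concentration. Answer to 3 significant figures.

Mass balance: C = (17.00·3.400 + 3.990·684.0 + 2.240·2000) / 23.23 = 7267/23.23 = 312.8 µg/L.

313 µg/L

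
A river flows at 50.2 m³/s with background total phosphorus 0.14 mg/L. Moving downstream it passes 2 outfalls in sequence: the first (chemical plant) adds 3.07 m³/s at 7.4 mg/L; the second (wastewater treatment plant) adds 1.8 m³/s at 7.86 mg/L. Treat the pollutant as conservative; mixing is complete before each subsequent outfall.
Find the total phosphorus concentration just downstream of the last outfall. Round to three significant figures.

Outfall 1: combined Q = 53.27 m³/s; C = (50.20·0.1400 + 3.070·7.400)/53.27 = 0.5584 mg/L.
Outfall 2: combined Q = 55.07 m³/s; C = (53.27·0.5584 + 1.800·7.860)/55.07 = 0.7971 mg/L.

0.797 mg/L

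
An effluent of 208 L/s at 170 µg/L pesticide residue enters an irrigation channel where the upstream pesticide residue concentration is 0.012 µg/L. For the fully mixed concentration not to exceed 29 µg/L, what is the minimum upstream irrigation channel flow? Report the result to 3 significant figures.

1010 L/s

Set C_mix = 29: (Q·0.01200 + 208.0·170.0) / (Q + 208.0) = 29
→ Q = 208.0·(170.0 − 29)/(29 − 0.01200) = 1012 L/s.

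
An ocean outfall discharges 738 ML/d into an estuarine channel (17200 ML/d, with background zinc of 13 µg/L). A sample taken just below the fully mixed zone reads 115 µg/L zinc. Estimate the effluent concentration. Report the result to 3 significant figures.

2490 µg/L

Mass balance: 17200·13.00 + 738.0·Cₑ = 17940·115.0
→ Cₑ = (17940·115.0 − 17200·13.00) / 738.0 = 2492 µg/L.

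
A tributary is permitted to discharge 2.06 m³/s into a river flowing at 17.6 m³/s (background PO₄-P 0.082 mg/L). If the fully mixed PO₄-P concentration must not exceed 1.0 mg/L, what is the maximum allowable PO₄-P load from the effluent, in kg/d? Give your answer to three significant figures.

1570 kg/d

Mass balance at the limit: 17.60·0.08200 + 2.060·Cₑ = 19.66·1.0 → Cₑ = 8.843 mg/L.
Load = 2.060 m³/s × 8.843 g/m³ × 86 400 s/d = 1574 kg/d.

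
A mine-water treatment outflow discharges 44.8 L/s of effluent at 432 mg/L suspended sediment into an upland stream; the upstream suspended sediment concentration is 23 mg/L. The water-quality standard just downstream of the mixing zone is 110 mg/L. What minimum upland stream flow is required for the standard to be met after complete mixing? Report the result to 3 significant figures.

166 L/s

Set C_mix = 110: (Q·23.00 + 44.80·432.0) / (Q + 44.80) = 110
→ Q = 44.80·(432.0 − 110)/(110 − 23.00) = 165.8 L/s.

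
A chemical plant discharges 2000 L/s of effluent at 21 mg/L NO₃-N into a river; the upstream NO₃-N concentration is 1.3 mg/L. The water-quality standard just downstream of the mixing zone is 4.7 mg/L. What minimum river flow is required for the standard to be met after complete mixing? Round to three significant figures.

Set C_mix = 4.7: (Q·1.300 + 2000·21.00) / (Q + 2000) = 4.7
→ Q = 2000·(21.00 − 4.7)/(4.7 − 1.300) = 9588 L/s.

9590 L/s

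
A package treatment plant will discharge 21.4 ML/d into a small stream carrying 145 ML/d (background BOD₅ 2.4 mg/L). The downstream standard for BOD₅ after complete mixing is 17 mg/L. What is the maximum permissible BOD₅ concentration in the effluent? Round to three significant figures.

At the limit, (Qr·Cr + Qe·Cₑ)/(Qr + Qe) = 17:
Cₑ = (166.4·17 − 145.0·2.400) / 21.40 = 115.9 mg/L.

116 mg/L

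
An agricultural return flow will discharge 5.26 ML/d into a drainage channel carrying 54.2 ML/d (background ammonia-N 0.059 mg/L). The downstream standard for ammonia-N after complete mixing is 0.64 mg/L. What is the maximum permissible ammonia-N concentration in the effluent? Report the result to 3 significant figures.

6.63 mg/L

At the limit, (Qr·Cr + Qe·Cₑ)/(Qr + Qe) = 0.64:
Cₑ = (59.46·0.64 − 54.20·0.05900) / 5.260 = 6.627 mg/L.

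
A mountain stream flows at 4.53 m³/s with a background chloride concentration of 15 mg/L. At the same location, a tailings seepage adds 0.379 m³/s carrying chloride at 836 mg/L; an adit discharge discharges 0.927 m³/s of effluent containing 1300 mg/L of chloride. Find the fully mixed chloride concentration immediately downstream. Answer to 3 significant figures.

272 mg/L

Conservation of mass: C = (4.530·15.00 + 0.3790·836.0 + 0.9270·1300) / 5.836 = 1590/5.836 = 272.4 mg/L.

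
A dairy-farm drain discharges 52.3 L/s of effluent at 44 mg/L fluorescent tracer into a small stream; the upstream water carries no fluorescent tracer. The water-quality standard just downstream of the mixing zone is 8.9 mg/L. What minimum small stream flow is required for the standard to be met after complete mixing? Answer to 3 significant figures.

Set C_mix = 8.9: (Q·0 + 52.30·44.00) / (Q + 52.30) = 8.9
→ Q = 52.30·(44.00 − 8.9)/(8.9 − 0) = 206.3 L/s.

206 L/s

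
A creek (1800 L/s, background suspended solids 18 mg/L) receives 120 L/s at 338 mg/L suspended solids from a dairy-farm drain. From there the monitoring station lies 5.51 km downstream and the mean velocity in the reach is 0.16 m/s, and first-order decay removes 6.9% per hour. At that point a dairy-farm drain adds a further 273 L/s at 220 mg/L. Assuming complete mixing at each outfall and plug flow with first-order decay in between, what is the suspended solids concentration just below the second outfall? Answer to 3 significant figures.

Flow-weighted average: C = (1800·18.00 + 120.0·338.0) / 1920 = 72960/1920 = 38.00 mg/L; combined flow 1920 L/s.
Travel time t = 5.51·1000 / 0.16 = 34440 s = 9.566 h.
6.9%/h lost → k = −ln(1 − 0.069) = 0.07150 h⁻¹.
After decay, C = 38.00 × e^(−kt) = 38.00 × 0.5046 = 19.18 mg/L.
Second outfall: C = (1920·19.18 + 273.0·220.0)/2193 = 44.18 mg/L.

44.2 mg/L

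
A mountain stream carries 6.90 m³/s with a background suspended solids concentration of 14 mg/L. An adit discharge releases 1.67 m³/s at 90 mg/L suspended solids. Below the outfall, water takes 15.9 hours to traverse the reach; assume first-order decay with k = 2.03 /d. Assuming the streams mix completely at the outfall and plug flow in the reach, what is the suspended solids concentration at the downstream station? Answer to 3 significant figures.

After mixing, C = (6.900·14.00 + 1.670·90.00) / 8.570 = 246.9/8.570 = 28.81 mg/L.
First-order decay: C = 28.81·exp(−k·t) = 28.81·0.2606 = 7.507 mg/L.

7.51 mg/L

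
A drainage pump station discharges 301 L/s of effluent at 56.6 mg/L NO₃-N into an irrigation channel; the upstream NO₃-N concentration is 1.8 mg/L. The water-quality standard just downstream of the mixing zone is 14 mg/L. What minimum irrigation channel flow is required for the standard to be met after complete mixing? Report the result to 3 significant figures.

Set C_mix = 14: (Q·1.800 + 301.0·56.60) / (Q + 301.0) = 14
→ Q = 301.0·(56.60 − 14)/(14 − 1.800) = 1051 L/s.

1050 L/s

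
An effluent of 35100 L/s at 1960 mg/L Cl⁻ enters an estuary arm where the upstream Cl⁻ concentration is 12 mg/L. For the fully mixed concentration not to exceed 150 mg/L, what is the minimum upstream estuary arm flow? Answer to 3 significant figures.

460000 L/s

Set C_mix = 150: (Q·12.00 + 35100·1960) / (Q + 35100) = 150
→ Q = 35100·(1960 − 150)/(150 − 12.00) = 460400 L/s.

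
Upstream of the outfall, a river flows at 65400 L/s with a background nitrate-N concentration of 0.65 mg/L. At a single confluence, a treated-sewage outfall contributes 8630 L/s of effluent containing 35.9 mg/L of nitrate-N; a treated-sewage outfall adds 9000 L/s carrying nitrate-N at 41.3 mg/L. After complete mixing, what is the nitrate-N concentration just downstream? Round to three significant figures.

8.72 mg/L

Mass balance: C = (65400·0.6500 + 8630·35.90 + 9000·41.30) / 83030 = 724000/83030 = 8.720 mg/L.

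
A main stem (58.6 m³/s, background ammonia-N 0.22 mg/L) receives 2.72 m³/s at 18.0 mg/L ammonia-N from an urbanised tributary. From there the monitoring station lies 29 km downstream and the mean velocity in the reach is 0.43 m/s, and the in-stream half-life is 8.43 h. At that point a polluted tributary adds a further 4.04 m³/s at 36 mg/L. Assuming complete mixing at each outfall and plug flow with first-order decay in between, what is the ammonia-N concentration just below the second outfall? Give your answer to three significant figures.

2.43 mg/L

Conservation of mass: C = (58.60·0.2200 + 2.720·18.00) / 61.32 = 61.85/61.32 = 1.009 mg/L; combined flow 61.32 m³/s.
Travel time t = 29·1000 / 0.43 = 67440 s = 18.73 h.
Half-life 8.43 h → k = ln 2 / 8.43 = 0.08222 h⁻¹ = 1.973 d⁻¹.
After decay, C = 1.009 × e^(−kt) = 1.009 × 0.2143 = 0.2162 mg/L.
Second outfall: C = (61.32·0.2162 + 4.040·36.00)/65.36 = 2.428 mg/L.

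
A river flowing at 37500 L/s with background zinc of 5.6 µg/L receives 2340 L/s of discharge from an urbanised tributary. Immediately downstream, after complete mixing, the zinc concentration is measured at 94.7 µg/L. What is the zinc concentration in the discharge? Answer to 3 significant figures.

Mass balance: 37500·5.600 + 2340·Cₑ = 39840·94.70
→ Cₑ = (39840·94.70 − 37500·5.600) / 2340 = 1523 µg/L.

1520 µg/L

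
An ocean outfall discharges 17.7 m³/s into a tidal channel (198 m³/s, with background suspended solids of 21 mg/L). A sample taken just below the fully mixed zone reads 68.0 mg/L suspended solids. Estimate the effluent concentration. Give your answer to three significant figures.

594 mg/L

Mass balance: 198.0·21.00 + 17.70·Cₑ = 215.7·68.00
→ Cₑ = (215.7·68.00 − 198.0·21.00) / 17.70 = 593.8 mg/L.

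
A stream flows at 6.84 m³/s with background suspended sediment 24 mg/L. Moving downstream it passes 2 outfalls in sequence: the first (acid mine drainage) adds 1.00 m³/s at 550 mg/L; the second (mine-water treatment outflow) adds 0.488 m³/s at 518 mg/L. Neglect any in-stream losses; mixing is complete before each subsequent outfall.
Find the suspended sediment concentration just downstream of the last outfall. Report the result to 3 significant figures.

Below outfall 1: Q → 7.840 m³/s, C = (6.840·24.00 + 1.000·550.0)/7.840 = 91.09 mg/L.
Below outfall 2: Q → 8.328 m³/s, C = (7.840·91.09 + 0.4880·518.0)/8.328 = 116.1 mg/L.

116 mg/L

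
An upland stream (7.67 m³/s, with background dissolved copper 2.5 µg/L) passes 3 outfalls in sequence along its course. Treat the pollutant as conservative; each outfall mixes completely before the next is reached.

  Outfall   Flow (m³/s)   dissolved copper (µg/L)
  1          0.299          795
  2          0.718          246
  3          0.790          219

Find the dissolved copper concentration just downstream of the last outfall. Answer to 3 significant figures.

64.0 µg/L

After outfall 1: Q = 7.670 + 0.2990 = 7.969 m³/s; C = (7.670·2.500 + 0.2990·795.0)/7.969 = 32.23 µg/L.
After outfall 2: Q = 7.969 + 0.7180 = 8.687 m³/s; C = (7.969·32.23 + 0.7180·246.0)/8.687 = 49.90 µg/L.
After outfall 3: Q = 8.687 + 0.7900 = 9.477 m³/s; C = (8.687·49.90 + 0.7900·219.0)/9.477 = 64.00 µg/L.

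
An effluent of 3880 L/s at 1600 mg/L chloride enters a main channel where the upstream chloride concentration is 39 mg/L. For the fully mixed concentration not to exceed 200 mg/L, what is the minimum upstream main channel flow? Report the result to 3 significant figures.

33700 L/s

Set C_mix = 200: (Q·39.00 + 3880·1600) / (Q + 3880) = 200
→ Q = 3880·(1600 − 200)/(200 − 39.00) = 33740 L/s.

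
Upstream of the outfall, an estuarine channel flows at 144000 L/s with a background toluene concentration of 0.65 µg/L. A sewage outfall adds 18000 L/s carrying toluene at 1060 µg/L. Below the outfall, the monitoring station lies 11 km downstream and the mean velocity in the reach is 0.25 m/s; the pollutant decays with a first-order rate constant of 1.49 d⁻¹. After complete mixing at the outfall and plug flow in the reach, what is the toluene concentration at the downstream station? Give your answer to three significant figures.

55.4 µg/L

Mass balance: C = (144000·0.6500 + 18000·1060) / 162000 = 19170000/162000 = 118.4 µg/L.
Travel time t = 11·1000 / 0.25 = 44000 s = 12.22 h.
Applying C = C₀e^(−kt): 118.4 × 0.4682 = 55.42 µg/L.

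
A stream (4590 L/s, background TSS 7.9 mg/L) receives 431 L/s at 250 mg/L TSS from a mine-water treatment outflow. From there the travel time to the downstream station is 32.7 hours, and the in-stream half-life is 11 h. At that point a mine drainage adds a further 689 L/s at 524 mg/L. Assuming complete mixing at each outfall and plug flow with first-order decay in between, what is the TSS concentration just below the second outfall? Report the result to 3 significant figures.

Mixed concentration C = ΣQC/ΣQ = (4590·7.900 + 431.0·250.0) / 5021 = 144000/5021 = 28.68 mg/L; combined flow 5021 L/s.
Half-life 11 h → k = ln 2 / 11 = 0.06301 h⁻¹ = 1.512 d⁻¹.
After decay, C = 28.68 × e^(−kt) = 28.68 × 0.1274 = 3.654 mg/L.
At the second outfall, C = (5021·3.654 + 689.0·524.0) / (5021 + 689.0) = 66.44 mg/L.

66.4 mg/L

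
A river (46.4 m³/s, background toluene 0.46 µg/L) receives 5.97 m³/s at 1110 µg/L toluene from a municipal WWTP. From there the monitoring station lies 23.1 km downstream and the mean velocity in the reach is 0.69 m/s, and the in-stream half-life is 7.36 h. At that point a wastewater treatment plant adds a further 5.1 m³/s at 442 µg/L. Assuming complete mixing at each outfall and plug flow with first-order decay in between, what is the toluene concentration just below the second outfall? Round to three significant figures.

87.4 µg/L

Mass balance: C = (46.40·0.4600 + 5.970·1110) / 52.37 = 6648/52.37 = 126.9 µg/L; combined flow 52.37 m³/s.
Travel time t = 23.1·1000 / 0.69 = 33480 s = 9.300 h.
Half-life 7.36 h → k = ln 2 / 7.36 = 0.09418 h⁻¹ = 2.260 d⁻¹.
After decay, C = 126.9 × e^(−kt) = 126.9 × 0.4165 = 52.88 µg/L.
At the second outfall, C = (52.37·52.88 + 5.100·442.0) / (52.37 + 5.100) = 87.41 µg/L.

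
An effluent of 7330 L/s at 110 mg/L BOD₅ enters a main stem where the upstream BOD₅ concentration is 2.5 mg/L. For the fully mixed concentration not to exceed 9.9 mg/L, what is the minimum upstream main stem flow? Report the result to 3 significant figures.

99200 L/s

Set C_mix = 9.9: (Q·2.500 + 7330·110.0) / (Q + 7330) = 9.9
→ Q = 7330·(110.0 − 9.9)/(9.9 − 2.500) = 99150 L/s.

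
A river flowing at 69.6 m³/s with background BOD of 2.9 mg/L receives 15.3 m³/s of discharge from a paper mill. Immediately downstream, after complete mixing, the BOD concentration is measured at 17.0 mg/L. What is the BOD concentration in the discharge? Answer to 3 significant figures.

81.1 mg/L

Mass balance: 69.60·2.900 + 15.30·Cₑ = 84.90·17.00
→ Cₑ = (84.90·17.00 − 69.60·2.900) / 15.30 = 81.14 mg/L.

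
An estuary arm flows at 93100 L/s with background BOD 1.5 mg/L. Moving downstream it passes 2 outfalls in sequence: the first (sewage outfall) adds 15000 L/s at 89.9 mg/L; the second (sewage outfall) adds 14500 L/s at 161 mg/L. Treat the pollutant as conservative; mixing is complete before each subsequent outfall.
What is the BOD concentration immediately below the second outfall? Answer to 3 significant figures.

31.2 mg/L

Outfall 1: combined Q = 108100 L/s; C = (93100·1.500 + 15000·89.90)/108100 = 13.77 mg/L.
Outfall 2: combined Q = 122600 L/s; C = (108100·13.77 + 14500·161.0)/122600 = 31.18 mg/L.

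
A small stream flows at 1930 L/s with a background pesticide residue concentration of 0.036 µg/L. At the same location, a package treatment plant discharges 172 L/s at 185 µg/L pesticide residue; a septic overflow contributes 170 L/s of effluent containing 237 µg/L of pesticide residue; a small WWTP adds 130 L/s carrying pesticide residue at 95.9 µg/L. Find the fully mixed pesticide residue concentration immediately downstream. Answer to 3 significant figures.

Mixed concentration C = ΣQC/ΣQ = (1930·0.03600 + 172.0·185.0 + 170.0·237.0 + 130.0·95.90) / 2402 = 84650/2402 = 35.24 µg/L.

35.2 µg/L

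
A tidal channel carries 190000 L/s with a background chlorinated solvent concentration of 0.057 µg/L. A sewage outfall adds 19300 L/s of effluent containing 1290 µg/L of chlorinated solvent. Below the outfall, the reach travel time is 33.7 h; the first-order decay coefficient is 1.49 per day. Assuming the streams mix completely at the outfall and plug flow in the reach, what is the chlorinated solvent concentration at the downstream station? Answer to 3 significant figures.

14.7 µg/L

Mixed concentration C = ΣQC/ΣQ = (190000·0.05700 + 19300·1290) / 209300 = 24910000/209300 = 119.0 µg/L.
Applying C = C₀e^(−kt): 119.0 × 0.1234 = 14.69 µg/L.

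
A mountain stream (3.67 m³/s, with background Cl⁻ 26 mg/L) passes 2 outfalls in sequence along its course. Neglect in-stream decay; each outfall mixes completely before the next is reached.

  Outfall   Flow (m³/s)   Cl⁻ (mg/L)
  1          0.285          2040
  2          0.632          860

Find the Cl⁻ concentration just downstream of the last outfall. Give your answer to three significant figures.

266 mg/L

Below outfall 1: Q → 3.955 m³/s, C = (3.670·26.00 + 0.2850·2040)/3.955 = 171.1 mg/L.
Below outfall 2: Q → 4.587 m³/s, C = (3.955·171.1 + 0.6320·860.0)/4.587 = 266.0 mg/L.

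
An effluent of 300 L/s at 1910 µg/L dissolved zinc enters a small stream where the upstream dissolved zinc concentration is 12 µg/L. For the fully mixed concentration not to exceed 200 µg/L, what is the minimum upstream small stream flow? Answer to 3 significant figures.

Set C_mix = 200: (Q·12.00 + 300.0·1910) / (Q + 300.0) = 200
→ Q = 300.0·(1910 − 200)/(200 − 12.00) = 2729 L/s.

2730 L/s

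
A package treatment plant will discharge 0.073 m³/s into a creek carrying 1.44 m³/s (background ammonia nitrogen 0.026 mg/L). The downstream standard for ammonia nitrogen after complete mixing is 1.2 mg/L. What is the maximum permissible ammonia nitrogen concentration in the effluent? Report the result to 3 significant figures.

24.4 mg/L

At the limit, (Qr·Cr + Qe·Cₑ)/(Qr + Qe) = 1.2:
Cₑ = (1.513·1.2 − 1.440·0.02600) / 0.07300 = 24.36 mg/L.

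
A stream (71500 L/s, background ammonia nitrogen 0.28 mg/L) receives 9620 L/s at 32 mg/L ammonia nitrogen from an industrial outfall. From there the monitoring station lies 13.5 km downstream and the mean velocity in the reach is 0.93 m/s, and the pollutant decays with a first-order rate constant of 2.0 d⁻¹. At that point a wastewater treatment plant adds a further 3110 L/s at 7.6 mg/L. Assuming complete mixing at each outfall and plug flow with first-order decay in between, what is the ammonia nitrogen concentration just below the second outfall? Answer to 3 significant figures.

Conservation of mass: C = (71500·0.2800 + 9620·32.00) / 81120 = 327900/81120 = 4.042 mg/L; combined flow 81120 L/s.
Travel time t = 13.5·1000 / 0.93 = 14520 s = 4.032 h.
First-order decay: C = 4.042·exp(−k·t) = 4.042·0.7146 = 2.888 mg/L.
At the second outfall, C = (81120·2.888 + 3110·7.600) / (81120 + 3110) = 3.062 mg/L.

3.06 mg/L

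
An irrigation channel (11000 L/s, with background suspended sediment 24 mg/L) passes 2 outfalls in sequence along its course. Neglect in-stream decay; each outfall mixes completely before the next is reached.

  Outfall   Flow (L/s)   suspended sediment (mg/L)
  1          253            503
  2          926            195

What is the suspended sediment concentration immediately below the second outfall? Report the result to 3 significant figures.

47.0 mg/L

Outfall 1: combined Q = 11250 L/s; C = (11000·24.00 + 253.0·503.0)/11250 = 34.77 mg/L.
Outfall 2: combined Q = 12180 L/s; C = (11250·34.77 + 926.0·195.0)/12180 = 46.95 mg/L.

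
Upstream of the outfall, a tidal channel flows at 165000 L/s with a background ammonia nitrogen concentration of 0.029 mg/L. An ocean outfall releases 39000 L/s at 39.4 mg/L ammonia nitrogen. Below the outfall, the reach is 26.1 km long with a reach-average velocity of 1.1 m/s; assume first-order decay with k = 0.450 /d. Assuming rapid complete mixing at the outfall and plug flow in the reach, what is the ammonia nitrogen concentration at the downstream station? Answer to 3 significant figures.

After mixing, C = (165000·0.02900 + 39000·39.40) / 204000 = 1541000/204000 = 7.556 mg/L.
Travel time t = 26.1·1000 / 1.1 = 23730 s = 6.591 h.
Decay over the reach: 7.556·exp(−kt) = 7.556·0.8838 = 6.677 mg/L.

6.68 mg/L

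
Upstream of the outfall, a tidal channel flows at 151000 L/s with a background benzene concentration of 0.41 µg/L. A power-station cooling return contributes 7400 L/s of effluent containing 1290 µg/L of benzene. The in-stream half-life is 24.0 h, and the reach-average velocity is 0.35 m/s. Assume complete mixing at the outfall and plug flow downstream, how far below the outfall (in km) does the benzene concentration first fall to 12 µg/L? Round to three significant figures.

70.7 km

Flow-weighted average: C = (151000·0.4100 + 7400·1290) / 158400 = 9608000/158400 = 60.66 µg/L.
Half-life 24.0 h → k = ln 2 / 24.0 = 0.02888 h⁻¹ = 0.6931 d⁻¹.
Set 60.66·exp(−k·t) = 12 → t = ln(60.66/12)/k = 202000 s = 56.10 h.
Distance = v·t = 0.35·202000 = 70690 m = 70.69 km.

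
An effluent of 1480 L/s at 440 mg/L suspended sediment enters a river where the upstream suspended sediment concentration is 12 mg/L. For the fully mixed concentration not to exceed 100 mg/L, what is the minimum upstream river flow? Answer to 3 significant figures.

Set C_mix = 100: (Q·12.00 + 1480·440.0) / (Q + 1480) = 100
→ Q = 1480·(440.0 − 100)/(100 − 12.00) = 5718 L/s.

5720 L/s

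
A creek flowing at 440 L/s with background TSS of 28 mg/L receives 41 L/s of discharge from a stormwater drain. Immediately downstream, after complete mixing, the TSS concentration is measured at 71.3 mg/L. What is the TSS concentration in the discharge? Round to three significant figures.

Mass balance: 440.0·28.00 + 41.00·Cₑ = 481.0·71.30
→ Cₑ = (481.0·71.30 − 440.0·28.00) / 41.00 = 536.0 mg/L.

536 mg/L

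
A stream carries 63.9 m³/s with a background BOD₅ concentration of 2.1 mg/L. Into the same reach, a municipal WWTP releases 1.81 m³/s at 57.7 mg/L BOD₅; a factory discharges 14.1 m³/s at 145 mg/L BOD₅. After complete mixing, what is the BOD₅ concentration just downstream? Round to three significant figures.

Mass balance: C = (63.90·2.100 + 1.810·57.70 + 14.10·145.0) / 79.81 = 2283/79.81 = 28.61 mg/L.

28.6 mg/L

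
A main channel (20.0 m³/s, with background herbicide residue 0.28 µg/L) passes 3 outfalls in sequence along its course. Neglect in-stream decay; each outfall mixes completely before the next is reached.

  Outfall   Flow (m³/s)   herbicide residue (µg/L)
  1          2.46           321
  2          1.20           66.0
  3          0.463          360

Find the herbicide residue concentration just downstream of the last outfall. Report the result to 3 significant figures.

43.2 µg/L

Outfall 1: combined Q = 22.46 m³/s; C = (20.00·0.2800 + 2.460·321.0)/22.46 = 35.41 µg/L.
Outfall 2: combined Q = 23.66 m³/s; C = (22.46·35.41 + 1.200·66.00)/23.66 = 36.96 µg/L.
Outfall 3: combined Q = 24.12 m³/s; C = (23.66·36.96 + 0.4630·360.0)/24.12 = 43.16 µg/L.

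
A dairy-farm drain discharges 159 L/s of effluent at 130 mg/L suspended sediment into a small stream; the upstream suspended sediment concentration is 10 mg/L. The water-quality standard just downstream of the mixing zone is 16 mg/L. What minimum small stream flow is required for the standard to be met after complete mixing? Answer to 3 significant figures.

3020 L/s

Set C_mix = 16: (Q·10.00 + 159.0·130.0) / (Q + 159.0) = 16
→ Q = 159.0·(130.0 − 16)/(16 − 10.00) = 3021 L/s.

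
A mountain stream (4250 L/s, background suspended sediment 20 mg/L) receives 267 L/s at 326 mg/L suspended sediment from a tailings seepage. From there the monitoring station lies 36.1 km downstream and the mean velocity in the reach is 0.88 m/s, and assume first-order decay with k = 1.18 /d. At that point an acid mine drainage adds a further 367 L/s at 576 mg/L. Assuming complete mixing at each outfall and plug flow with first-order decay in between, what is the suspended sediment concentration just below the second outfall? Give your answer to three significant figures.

Flow-weighted average: C = (4250·20.00 + 267.0·326.0) / 4517 = 172000/4517 = 38.09 mg/L; combined flow 4517 L/s.
Travel time t = 36.1·1000 / 0.88 = 41020 s = 11.40 h.
Applying C = C₀e^(−kt): 38.09 × 0.5711 = 21.75 mg/L.
At the second outfall, C = (4517·21.75 + 367.0·576.0) / (4517 + 367.0) = 63.40 mg/L.

63.4 mg/L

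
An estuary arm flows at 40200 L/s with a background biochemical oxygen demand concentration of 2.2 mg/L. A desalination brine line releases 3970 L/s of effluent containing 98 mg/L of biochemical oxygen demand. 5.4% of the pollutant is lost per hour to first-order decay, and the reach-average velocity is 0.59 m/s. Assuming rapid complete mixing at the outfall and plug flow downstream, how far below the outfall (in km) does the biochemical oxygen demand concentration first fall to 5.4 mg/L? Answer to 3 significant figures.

26.6 km

Flow-weighted average: C = (40200·2.200 + 3970·98.00) / 44170 = 477500/44170 = 10.81 mg/L.
5.4%/h lost → k = −ln(1 − 0.054) = 0.05551 h⁻¹.
Set 10.81·exp(−k·t) = 5.4 → t = ln(10.81/5.4)/k = 45010 s = 12.50 h.
Distance = v·t = 0.59·45010 = 26560 m = 26.56 km.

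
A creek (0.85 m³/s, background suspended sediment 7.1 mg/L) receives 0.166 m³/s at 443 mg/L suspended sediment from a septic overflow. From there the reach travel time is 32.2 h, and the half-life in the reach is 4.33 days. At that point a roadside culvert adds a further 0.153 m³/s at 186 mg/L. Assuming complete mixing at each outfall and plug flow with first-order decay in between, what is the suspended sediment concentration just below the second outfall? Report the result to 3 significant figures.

79.3 mg/L

Conservation of mass: C = (0.8500·7.100 + 0.1660·443.0) / 1.016 = 79.57/1.016 = 78.32 mg/L; combined flow 1.016 m³/s.
Half-life 4.33 d → k = ln 2 / 4.33 = 0.1601 d⁻¹.
First-order decay: C = 78.32·exp(−k·t) = 78.32·0.8067 = 63.18 mg/L.
At the second outfall, C = (1.016·63.18 + 0.1530·186.0) / (1.016 + 0.1530) = 79.26 mg/L.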